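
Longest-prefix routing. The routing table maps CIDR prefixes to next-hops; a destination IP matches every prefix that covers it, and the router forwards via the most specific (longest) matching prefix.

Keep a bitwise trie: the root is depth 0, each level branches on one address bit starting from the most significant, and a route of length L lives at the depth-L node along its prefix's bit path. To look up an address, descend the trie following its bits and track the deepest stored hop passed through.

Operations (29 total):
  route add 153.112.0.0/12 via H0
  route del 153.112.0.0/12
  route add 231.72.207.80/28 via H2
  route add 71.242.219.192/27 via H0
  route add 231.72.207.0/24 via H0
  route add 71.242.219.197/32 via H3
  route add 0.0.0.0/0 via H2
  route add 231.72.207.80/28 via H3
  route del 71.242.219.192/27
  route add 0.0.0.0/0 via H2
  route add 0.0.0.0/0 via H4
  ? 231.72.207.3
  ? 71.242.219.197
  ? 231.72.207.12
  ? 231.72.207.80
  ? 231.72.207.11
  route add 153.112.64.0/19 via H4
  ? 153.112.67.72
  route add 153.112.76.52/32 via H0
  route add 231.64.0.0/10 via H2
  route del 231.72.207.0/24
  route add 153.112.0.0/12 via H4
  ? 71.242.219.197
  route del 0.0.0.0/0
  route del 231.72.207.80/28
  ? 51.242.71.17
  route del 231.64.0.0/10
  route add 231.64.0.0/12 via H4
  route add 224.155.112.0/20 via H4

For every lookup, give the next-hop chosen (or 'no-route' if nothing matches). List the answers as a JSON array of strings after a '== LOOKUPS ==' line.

Apply in order:
  + 153.112.0.0/12 (H0) depth=12
  - 153.112.0.0/12 clear@12
  + 231.72.207.80/28 (H2) depth=28
  + 71.242.219.192/27 (H0) depth=27
  + 231.72.207.0/24 (H0) depth=24
  + 71.242.219.197/32 (H3) depth=32
  + 0.0.0.0/0 (H2) depth=0
  + 231.72.207.80/28 (H3) depth=28
  - 71.242.219.192/27 clear@27
  + 0.0.0.0/0 (H2) depth=0
  + 0.0.0.0/0 (H4) depth=0
  Q 231.72.207.3: descend 1110011101001000110011110 ; hops seen [H4,H0] ; pick H0
  Q 71.242.219.197: descend 01000111111100101101101111000101 ; hops seen [H4,H3] ; pick H3
  Q 231.72.207.12: descend 1110011101001000110011110 ; hops seen [H4,H0] ; pick H0
  Q 231.72.207.80: descend 1110011101001000110011110101 ; hops seen [H4,H0,H3] ; pick H3
  Q 231.72.207.11: descend 1110011101001000110011110 ; hops seen [H4,H0] ; pick H0
  + 153.112.64.0/19 (H4) depth=19
  Q 153.112.67.72: descend 1001100101110000010 ; hops seen [H4,H4] ; pick H4
  + 153.112.76.52/32 (H0) depth=32
  + 231.64.0.0/10 (H2) depth=10
  - 231.72.207.0/24 clear@24
  + 153.112.0.0/12 (H4) depth=12
  Q 71.242.219.197: descend 01000111111100101101101111000101 ; hops seen [H4,H3] ; pick H3
  - 0.0.0.0/0 clear@0
  - 231.72.207.80/28 clear@28
  Q 51.242.71.17: descend 0 ; hops seen [∅] ; pick no-route
  - 231.64.0.0/10 clear@10
  + 231.64.0.0/12 (H4) depth=12
  + 224.155.112.0/20 (H4) depth=20

== LOOKUPS ==
["H0","H3","H0","H3","H0","H4","H3","no-route"]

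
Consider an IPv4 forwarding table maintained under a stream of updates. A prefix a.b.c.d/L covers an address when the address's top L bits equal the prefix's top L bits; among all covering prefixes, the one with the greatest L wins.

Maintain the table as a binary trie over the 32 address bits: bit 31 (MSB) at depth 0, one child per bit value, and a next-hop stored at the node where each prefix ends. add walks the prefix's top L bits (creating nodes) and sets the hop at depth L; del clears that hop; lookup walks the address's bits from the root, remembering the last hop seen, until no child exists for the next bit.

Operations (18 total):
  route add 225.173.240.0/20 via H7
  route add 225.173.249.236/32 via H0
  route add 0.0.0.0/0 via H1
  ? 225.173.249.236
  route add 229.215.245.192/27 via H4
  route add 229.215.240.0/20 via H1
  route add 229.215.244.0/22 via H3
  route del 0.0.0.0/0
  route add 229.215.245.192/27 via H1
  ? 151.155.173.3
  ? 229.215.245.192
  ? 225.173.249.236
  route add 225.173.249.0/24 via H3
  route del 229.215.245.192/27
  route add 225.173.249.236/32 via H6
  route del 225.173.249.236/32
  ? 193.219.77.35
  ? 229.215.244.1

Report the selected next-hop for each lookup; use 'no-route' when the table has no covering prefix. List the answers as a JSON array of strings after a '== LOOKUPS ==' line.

Process each operation:
  add 225.173.240.0/20 -> H7 at depth 20
  add 225.173.249.236/32 -> H0 at depth 32
  add 0.0.0.0/0 -> H1 at depth 0
  lookup 225.173.249.236: bits 11100001101011011111100111101100 walk d0:H1→d1:-→d2:-→d3:-→d4:-→d5:-→d6:-→d7:-→d8:-→d9:-→d10:-→d11:-→d12:-→d13:-→d14:-→d15:-→d16:-→d17:-→d18:-→d19:-→d20:H7→d21:-→d22:-→d23:-→d24:-→d25:-→d26:-→d27:-→d28:-→d29:-→d30:-→d31:-→d32:H0 -> H0
  add 229.215.245.192/27 -> H4 at depth 27
  add 229.215.240.0/20 -> H1 at depth 20
  add 229.215.244.0/22 -> H3 at depth 22
  - 0.0.0.0/0 clear@0
  add 229.215.245.192/27 -> H1 at depth 27
  lookup 151.155.173.3: bits 1 walk d0:-→d1:- -> no-route
  lookup 229.215.245.192: bits 111001011101011111110101110 walk d0:-→d1:-→d2:-→d3:-→d4:-→d5:-→d6:-→d7:-→d8:-→d9:-→d10:-→d11:-→d12:-→d13:-→d14:-→d15:-→d16:-→d17:-→d18:-→d19:-→d20:H1→d21:-→d22:H3→d23:-→d24:-→d25:-→d26:-→d27:H1 -> H1
  lookup 225.173.249.236: bits 11100001101011011111100111101100 walk d0:-→d1:-→d2:-→d3:-→d4:-→d5:-→d6:-→d7:-→d8:-→d9:-→d10:-→d11:-→d12:-→d13:-→d14:-→d15:-→d16:-→d17:-→d18:-→d19:-→d20:H7→d21:-→d22:-→d23:-→d24:-→d25:-→d26:-→d27:-→d28:-→d29:-→d30:-→d31:-→d32:H0 -> H0
  add 225.173.249.0/24 -> H3 at depth 24
  - 229.215.245.192/27 clear@27
  add 225.173.249.236/32 -> H6 at depth 32
  - 225.173.249.236/32 clear@32
  lookup 193.219.77.35: bits 11 walk d0:-→d1:-→d2:- -> no-route
  lookup 229.215.244.1: bits 11100101110101111111010 walk d0:-→d1:-→d2:-→d3:-→d4:-→d5:-→d6:-→d7:-→d8:-→d9:-→d10:-→d11:-→d12:-→d13:-→d14:-→d15:-→d16:-→d17:-→d18:-→d19:-→d20:H1→d21:-→d22:H3→d23:- -> H3

== LOOKUPS ==
["H0","no-route","H1","H0","no-route","H3"]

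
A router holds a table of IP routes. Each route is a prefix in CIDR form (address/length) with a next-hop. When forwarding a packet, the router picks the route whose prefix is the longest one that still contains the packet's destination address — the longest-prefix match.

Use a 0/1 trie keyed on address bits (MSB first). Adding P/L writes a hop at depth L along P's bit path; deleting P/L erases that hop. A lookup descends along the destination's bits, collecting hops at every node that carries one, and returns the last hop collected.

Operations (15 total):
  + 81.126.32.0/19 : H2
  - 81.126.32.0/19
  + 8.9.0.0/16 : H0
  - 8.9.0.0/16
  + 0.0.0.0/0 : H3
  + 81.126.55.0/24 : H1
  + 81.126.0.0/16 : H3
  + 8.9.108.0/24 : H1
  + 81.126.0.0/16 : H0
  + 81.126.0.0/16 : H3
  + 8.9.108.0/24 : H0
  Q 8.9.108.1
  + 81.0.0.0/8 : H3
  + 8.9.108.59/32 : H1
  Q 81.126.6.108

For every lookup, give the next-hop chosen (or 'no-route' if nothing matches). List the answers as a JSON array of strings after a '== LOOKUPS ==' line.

Apply in order:
  add 81.126.32.0/19 -> H2 at depth 19
  del 81.126.32.0/19 (clear depth 19)
  add 8.9.0.0/16 -> H0 at depth 16
  del 8.9.0.0/16 (clear depth 16)
  add 0.0.0.0/0 -> H3 at depth 0
  add 81.126.55.0/24 -> H1 at depth 24
  add 81.126.0.0/16 -> H3 at depth 16
  add 8.9.108.0/24 -> H1 at depth 24
  add 81.126.0.0/16 -> H0 at depth 16
  add 81.126.0.0/16 -> H3 at depth 16
  add 8.9.108.0/24 -> H0 at depth 24
  ? 8.9.108.1  path d0:H3→d1:-→d2:-→d3:-→d4:-→d5:-→d6:-→d7:-→d8:-→d9:-→d10:-→d11:-→d12:-→d13:-→d14:-→d15:-→d16:-→d17:-→d18:-→d19:-→d20:-→d21:-→d22:-→d23:-→d24:H0  best=H0
  add 81.0.0.0/8 -> H3 at depth 8
  add 8.9.108.59/32 -> H1 at depth 32
  ? 81.126.6.108  path d0:H3→d1:-→d2:-→d3:-→d4:-→d5:-→d6:-→d7:-→d8:H3→d9:-→d10:-→d11:-→d12:-→d13:-→d14:-→d15:-→d16:H3→d17:-→d18:-  best=H3

== LOOKUPS ==
["H0","H3"]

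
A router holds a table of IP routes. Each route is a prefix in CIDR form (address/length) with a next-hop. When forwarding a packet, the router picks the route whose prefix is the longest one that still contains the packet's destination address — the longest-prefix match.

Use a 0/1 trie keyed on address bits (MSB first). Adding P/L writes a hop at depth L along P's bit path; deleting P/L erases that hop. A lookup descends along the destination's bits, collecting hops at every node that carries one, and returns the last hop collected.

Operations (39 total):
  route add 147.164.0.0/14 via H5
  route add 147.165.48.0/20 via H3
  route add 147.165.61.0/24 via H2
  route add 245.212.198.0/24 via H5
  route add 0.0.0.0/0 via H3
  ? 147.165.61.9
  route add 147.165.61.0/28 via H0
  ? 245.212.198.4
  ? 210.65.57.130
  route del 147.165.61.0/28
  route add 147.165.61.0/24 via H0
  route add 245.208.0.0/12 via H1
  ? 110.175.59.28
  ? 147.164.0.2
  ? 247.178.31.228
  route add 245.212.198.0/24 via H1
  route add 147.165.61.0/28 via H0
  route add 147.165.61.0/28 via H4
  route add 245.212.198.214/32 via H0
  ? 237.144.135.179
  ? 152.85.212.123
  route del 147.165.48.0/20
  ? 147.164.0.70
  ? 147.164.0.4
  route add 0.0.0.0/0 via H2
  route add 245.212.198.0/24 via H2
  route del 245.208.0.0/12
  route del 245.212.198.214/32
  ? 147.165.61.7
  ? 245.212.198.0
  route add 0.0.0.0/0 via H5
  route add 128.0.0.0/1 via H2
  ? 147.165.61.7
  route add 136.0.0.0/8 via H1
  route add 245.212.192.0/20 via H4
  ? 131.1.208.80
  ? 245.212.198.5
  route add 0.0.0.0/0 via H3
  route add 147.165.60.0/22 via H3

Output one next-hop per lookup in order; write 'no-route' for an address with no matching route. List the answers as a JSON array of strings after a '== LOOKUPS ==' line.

Apply in order:
  add 147.164.0.0/14 -> H5 at depth 14
  add 147.165.48.0/20 -> H3 at depth 20
  add 147.165.61.0/24 -> H2 at depth 24
  add 245.212.198.0/24 -> H5 at depth 24
  add 0.0.0.0/0 -> H3 at depth 0
  ? 147.165.61.9  path d0:H3→d1:-→d2:-→d3:-→d4:-→d5:-→d6:-→d7:-→d8:-→d9:-→d10:-→d11:-→d12:-→d13:-→d14:H5→d15:-→d16:-→d17:-→d18:-→d19:-→d20:H3→d21:-→d22:-→d23:-→d24:H2  best=H2
  add 147.165.61.0/28 -> H0 at depth 28
  ? 245.212.198.4  path d0:H3→d1:-→d2:-→d3:-→d4:-→d5:-→d6:-→d7:-→d8:-→d9:-→d10:-→d11:-→d12:-→d13:-→d14:-→d15:-→d16:-→d17:-→d18:-→d19:-→d20:-→d21:-→d22:-→d23:-→d24:H5  best=H5
  ? 210.65.57.130  path d0:H3→d1:-→d2:-  best=H3
  del 147.165.61.0/28 (clear depth 28)
  add 147.165.61.0/24 -> H0 at depth 24
  add 245.208.0.0/12 -> H1 at depth 12
  ? 110.175.59.28  path d0:H3  best=H3
  ? 147.164.0.2  path d0:H3→d1:-→d2:-→d3:-→d4:-→d5:-→d6:-→d7:-→d8:-→d9:-→d10:-→d11:-→d12:-→d13:-→d14:H5→d15:-  best=H5
  ? 247.178.31.228  path d0:H3→d1:-→d2:-→d3:-→d4:-→d5:-→d6:-  best=H3
  add 245.212.198.0/24 -> H1 at depth 24
  add 147.165.61.0/28 -> H0 at depth 28
  add 147.165.61.0/28 -> H4 at depth 28
  add 245.212.198.214/32 -> H0 at depth 32
  ? 237.144.135.179  path d0:H3→d1:-→d2:-→d3:-  best=H3
  ? 152.85.212.123  path d0:H3→d1:-→d2:-→d3:-→d4:-  best=H3
  del 147.165.48.0/20 (clear depth 20)
  ? 147.164.0.70  path d0:H3→d1:-→d2:-→d3:-→d4:-→d5:-→d6:-→d7:-→d8:-→d9:-→d10:-→d11:-→d12:-→d13:-→d14:H5→d15:-  best=H5
  ? 147.164.0.4  path d0:H3→d1:-→d2:-→d3:-→d4:-→d5:-→d6:-→d7:-→d8:-→d9:-→d10:-→d11:-→d12:-→d13:-→d14:H5→d15:-  best=H5
  add 0.0.0.0/0 -> H2 at depth 0
  add 245.212.198.0/24 -> H2 at depth 24
  del 245.208.0.0/12 (clear depth 12)
  del 245.212.198.214/32 (clear depth 32)
  ? 147.165.61.7  path d0:H2→d1:-→d2:-→d3:-→d4:-→d5:-→d6:-→d7:-→d8:-→d9:-→d10:-→d11:-→d12:-→d13:-→d14:H5→d15:-→d16:-→d17:-→d18:-→d19:-→d20:-→d21:-→d22:-→d23:-→d24:H0→d25:-→d26:-→d27:-→d28:H4  best=H4
  ? 245.212.198.0  path d0:H2→d1:-→d2:-→d3:-→d4:-→d5:-→d6:-→d7:-→d8:-→d9:-→d10:-→d11:-→d12:-→d13:-→d14:-→d15:-→d16:-→d17:-→d18:-→d19:-→d20:-→d21:-→d22:-→d23:-→d24:H2  best=H2
  add 0.0.0.0/0 -> H5 at depth 0
  add 128.0.0.0/1 -> H2 at depth 1
  ? 147.165.61.7  path d0:H5→d1:H2→d2:-→d3:-→d4:-→d5:-→d6:-→d7:-→d8:-→d9:-→d10:-→d11:-→d12:-→d13:-→d14:H5→d15:-→d16:-→d17:-→d18:-→d19:-→d20:-→d21:-→d22:-→d23:-→d24:H0→d25:-→d26:-→d27:-→d28:H4  best=H4
  add 136.0.0.0/8 -> H1 at depth 8
  add 245.212.192.0/20 -> H4 at depth 20
  ? 131.1.208.80  path d0:H5→d1:H2→d2:-→d3:-→d4:-  best=H2
  ? 245.212.198.5  path d0:H5→d1:H2→d2:-→d3:-→d4:-→d5:-→d6:-→d7:-→d8:-→d9:-→d10:-→d11:-→d12:-→d13:-→d14:-→d15:-→d16:-→d17:-→d18:-→d19:-→d20:H4→d21:-→d22:-→d23:-→d24:H2  best=H2
  add 0.0.0.0/0 -> H3 at depth 0
  add 147.165.60.0/22 -> H3 at depth 22

== LOOKUPS ==
["H2","H5","H3","H3","H5","H3","H3","H3","H5","H5","H4","H2","H4","H2","H2"]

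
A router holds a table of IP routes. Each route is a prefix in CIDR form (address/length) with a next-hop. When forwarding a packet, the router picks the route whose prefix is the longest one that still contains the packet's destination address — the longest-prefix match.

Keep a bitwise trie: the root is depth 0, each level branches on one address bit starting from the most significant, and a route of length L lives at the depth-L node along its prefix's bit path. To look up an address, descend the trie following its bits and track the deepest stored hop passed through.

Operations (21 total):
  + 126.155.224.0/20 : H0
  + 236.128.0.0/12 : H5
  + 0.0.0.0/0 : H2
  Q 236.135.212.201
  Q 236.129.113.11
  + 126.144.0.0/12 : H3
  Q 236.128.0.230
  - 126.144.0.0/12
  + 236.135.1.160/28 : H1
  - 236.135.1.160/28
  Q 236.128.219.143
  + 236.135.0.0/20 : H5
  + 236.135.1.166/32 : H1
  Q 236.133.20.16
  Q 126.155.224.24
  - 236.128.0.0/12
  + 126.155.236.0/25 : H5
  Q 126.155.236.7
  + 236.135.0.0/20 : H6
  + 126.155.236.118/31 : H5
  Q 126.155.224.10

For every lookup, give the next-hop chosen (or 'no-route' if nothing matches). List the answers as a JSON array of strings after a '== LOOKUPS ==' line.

Apply in order:
  add 126.155.224.0/20 -> H0 at depth 20
  add 236.128.0.0/12 -> H5 at depth 12
  add 0.0.0.0/0 -> H2 at depth 0
  ? 236.135.212.201  path d0:H2→d1:-→d2:-→d3:-→d4:-→d5:-→d6:-→d7:-→d8:-→d9:-→d10:-→d11:-→d12:H5  best=H5
  ? 236.129.113.11  path d0:H2→d1:-→d2:-→d3:-→d4:-→d5:-→d6:-→d7:-→d8:-→d9:-→d10:-→d11:-→d12:H5  best=H5
  add 126.144.0.0/12 -> H3 at depth 12
  ? 236.128.0.230  path d0:H2→d1:-→d2:-→d3:-→d4:-→d5:-→d6:-→d7:-→d8:-→d9:-→d10:-→d11:-→d12:H5  best=H5
  del 126.144.0.0/12 (clear depth 12)
  add 236.135.1.160/28 -> H1 at depth 28
  del 236.135.1.160/28 (clear depth 28)
  ? 236.128.219.143  path d0:H2→d1:-→d2:-→d3:-→d4:-→d5:-→d6:-→d7:-→d8:-→d9:-→d10:-→d11:-→d12:H5→d13:-  best=H5
  add 236.135.0.0/20 -> H5 at depth 20
  add 236.135.1.166/32 -> H1 at depth 32
  ? 236.133.20.16  path d0:H2→d1:-→d2:-→d3:-→d4:-→d5:-→d6:-→d7:-→d8:-→d9:-→d10:-→d11:-→d12:H5→d13:-→d14:-  best=H5
  ? 126.155.224.24  path d0:H2→d1:-→d2:-→d3:-→d4:-→d5:-→d6:-→d7:-→d8:-→d9:-→d10:-→d11:-→d12:-→d13:-→d14:-→d15:-→d16:-→d17:-→d18:-→d19:-→d20:H0  best=H0
  del 236.128.0.0/12 (clear depth 12)
  add 126.155.236.0/25 -> H5 at depth 25
  ? 126.155.236.7  path d0:H2→d1:-→d2:-→d3:-→d4:-→d5:-→d6:-→d7:-→d8:-→d9:-→d10:-→d11:-→d12:-→d13:-→d14:-→d15:-→d16:-→d17:-→d18:-→d19:-→d20:H0→d21:-→d22:-→d23:-→d24:-→d25:H5  best=H5
  add 236.135.0.0/20 -> H6 at depth 20
  add 126.155.236.118/31 -> H5 at depth 31
  ? 126.155.224.10  path d0:H2→d1:-→d2:-→d3:-→d4:-→d5:-→d6:-→d7:-→d8:-→d9:-→d10:-→d11:-→d12:-→d13:-→d14:-→d15:-→d16:-→d17:-→d18:-→d19:-→d20:H0  best=H0

== LOOKUPS ==
["H5","H5","H5","H5","H5","H0","H5","H0"]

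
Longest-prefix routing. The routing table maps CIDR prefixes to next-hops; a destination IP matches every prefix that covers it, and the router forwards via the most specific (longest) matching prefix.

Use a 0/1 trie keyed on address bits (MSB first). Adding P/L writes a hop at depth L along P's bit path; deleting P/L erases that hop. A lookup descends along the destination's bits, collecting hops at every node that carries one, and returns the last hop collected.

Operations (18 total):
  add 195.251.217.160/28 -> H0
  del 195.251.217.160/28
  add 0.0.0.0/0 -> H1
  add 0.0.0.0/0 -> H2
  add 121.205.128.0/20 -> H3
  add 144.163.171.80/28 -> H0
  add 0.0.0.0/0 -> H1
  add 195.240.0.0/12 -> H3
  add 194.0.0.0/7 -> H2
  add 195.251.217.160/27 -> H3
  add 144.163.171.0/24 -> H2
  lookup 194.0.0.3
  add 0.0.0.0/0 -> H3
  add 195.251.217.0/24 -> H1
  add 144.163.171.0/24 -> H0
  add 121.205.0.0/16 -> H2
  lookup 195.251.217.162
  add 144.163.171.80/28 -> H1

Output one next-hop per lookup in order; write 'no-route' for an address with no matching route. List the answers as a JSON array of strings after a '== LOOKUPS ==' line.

Trace:
  + 195.251.217.160/28 (H0) depth=28
  - 195.251.217.160/28 clear@28
  + 0.0.0.0/0 (H1) depth=0
  + 0.0.0.0/0 (H2) depth=0
  + 121.205.128.0/20 (H3) depth=20
  + 144.163.171.80/28 (H0) depth=28
  + 0.0.0.0/0 (H1) depth=0
  + 195.240.0.0/12 (H3) depth=12
  + 194.0.0.0/7 (H2) depth=7
  + 195.251.217.160/27 (H3) depth=27
  + 144.163.171.0/24 (H2) depth=24
  Q 194.0.0.3: descend 1100001 ; hops seen [H1,H2] ; pick H2
  + 0.0.0.0/0 (H3) depth=0
  + 195.251.217.0/24 (H1) depth=24
  + 144.163.171.0/24 (H0) depth=24
  + 121.205.0.0/16 (H2) depth=16
  Q 195.251.217.162: descend 1100001111111011110110011010 ; hops seen [H3,H2,H3,H1,H3] ; pick H3
  + 144.163.171.80/28 (H1) depth=28

== LOOKUPS ==
["H2","H3"]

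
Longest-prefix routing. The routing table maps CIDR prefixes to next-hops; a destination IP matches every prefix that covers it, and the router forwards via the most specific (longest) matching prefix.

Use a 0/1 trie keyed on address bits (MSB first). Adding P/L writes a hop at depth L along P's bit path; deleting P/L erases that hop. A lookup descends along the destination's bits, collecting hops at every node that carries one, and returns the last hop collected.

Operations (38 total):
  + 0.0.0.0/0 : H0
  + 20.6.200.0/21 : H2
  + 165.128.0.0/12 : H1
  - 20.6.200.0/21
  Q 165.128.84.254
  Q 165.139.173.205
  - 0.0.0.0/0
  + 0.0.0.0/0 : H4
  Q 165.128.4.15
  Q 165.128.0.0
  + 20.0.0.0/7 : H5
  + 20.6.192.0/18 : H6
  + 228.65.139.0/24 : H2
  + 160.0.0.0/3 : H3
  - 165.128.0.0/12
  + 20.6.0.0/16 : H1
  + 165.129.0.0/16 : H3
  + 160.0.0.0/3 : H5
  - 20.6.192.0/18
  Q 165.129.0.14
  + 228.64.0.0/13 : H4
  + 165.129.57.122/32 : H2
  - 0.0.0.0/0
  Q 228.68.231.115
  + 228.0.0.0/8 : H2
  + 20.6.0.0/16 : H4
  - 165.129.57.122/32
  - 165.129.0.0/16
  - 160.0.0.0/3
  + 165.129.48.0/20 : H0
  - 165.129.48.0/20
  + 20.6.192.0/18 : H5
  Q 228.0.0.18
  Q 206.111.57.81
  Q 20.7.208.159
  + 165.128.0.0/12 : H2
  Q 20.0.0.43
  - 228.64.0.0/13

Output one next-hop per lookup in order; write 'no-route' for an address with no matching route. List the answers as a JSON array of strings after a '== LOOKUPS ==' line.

Apply in order:
  add 0.0.0.0/0 -> H0 at depth 0
  add 20.6.200.0/21 -> H2 at depth 21
  add 165.128.0.0/12 -> H1 at depth 12
  del 20.6.200.0/21 (clear depth 21)
  ? 165.128.84.254  path d0:H0→d1:-→d2:-→d3:-→d4:-→d5:-→d6:-→d7:-→d8:-→d9:-→d10:-→d11:-→d12:H1  best=H1
  ? 165.139.173.205  path d0:H0→d1:-→d2:-→d3:-→d4:-→d5:-→d6:-→d7:-→d8:-→d9:-→d10:-→d11:-→d12:H1  best=H1
  del 0.0.0.0/0 (clear depth 0)
  add 0.0.0.0/0 -> H4 at depth 0
  ? 165.128.4.15  path d0:H4→d1:-→d2:-→d3:-→d4:-→d5:-→d6:-→d7:-→d8:-→d9:-→d10:-→d11:-→d12:H1  best=H1
  ? 165.128.0.0  path d0:H4→d1:-→d2:-→d3:-→d4:-→d5:-→d6:-→d7:-→d8:-→d9:-→d10:-→d11:-→d12:H1  best=H1
  add 20.0.0.0/7 -> H5 at depth 7
  add 20.6.192.0/18 -> H6 at depth 18
  add 228.65.139.0/24 -> H2 at depth 24
  add 160.0.0.0/3 -> H3 at depth 3
  del 165.128.0.0/12 (clear depth 12)
  add 20.6.0.0/16 -> H1 at depth 16
  add 165.129.0.0/16 -> H3 at depth 16
  add 160.0.0.0/3 -> H5 at depth 3
  del 20.6.192.0/18 (clear depth 18)
  ? 165.129.0.14  path d0:H4→d1:-→d2:-→d3:H5→d4:-→d5:-→d6:-→d7:-→d8:-→d9:-→d10:-→d11:-→d12:-→d13:-→d14:-→d15:-→d16:H3  best=H3
  add 228.64.0.0/13 -> H4 at depth 13
  add 165.129.57.122/32 -> H2 at depth 32
  del 0.0.0.0/0 (clear depth 0)
  ? 228.68.231.115  path d0:-→d1:-→d2:-→d3:-→d4:-→d5:-→d6:-→d7:-→d8:-→d9:-→d10:-→d11:-→d12:-→d13:H4  best=H4
  add 228.0.0.0/8 -> H2 at depth 8
  add 20.6.0.0/16 -> H4 at depth 16
  del 165.129.57.122/32 (clear depth 32)
  del 165.129.0.0/16 (clear depth 16)
  del 160.0.0.0/3 (clear depth 3)
  add 165.129.48.0/20 -> H0 at depth 20
  del 165.129.48.0/20 (clear depth 20)
  add 20.6.192.0/18 -> H5 at depth 18
  ? 228.0.0.18  path d0:-→d1:-→d2:-→d3:-→d4:-→d5:-→d6:-→d7:-→d8:H2→d9:-  best=H2
  ? 206.111.57.81  path d0:-→d1:-→d2:-  best=no-route
  ? 20.7.208.159  path d0:-→d1:-→d2:-→d3:-→d4:-→d5:-→d6:-→d7:H5→d8:-→d9:-→d10:-→d11:-→d12:-→d13:-→d14:-→d15:-  best=H5
  add 165.128.0.0/12 -> H2 at depth 12
  ? 20.0.0.43  path d0:-→d1:-→d2:-→d3:-→d4:-→d5:-→d6:-→d7:H5→d8:-→d9:-→d10:-→d11:-→d12:-→d13:-  best=H5
  del 228.64.0.0/13 (clear depth 13)

== LOOKUPS ==
["H1","H1","H1","H1","H3","H4","H2","no-route","H5","H5"]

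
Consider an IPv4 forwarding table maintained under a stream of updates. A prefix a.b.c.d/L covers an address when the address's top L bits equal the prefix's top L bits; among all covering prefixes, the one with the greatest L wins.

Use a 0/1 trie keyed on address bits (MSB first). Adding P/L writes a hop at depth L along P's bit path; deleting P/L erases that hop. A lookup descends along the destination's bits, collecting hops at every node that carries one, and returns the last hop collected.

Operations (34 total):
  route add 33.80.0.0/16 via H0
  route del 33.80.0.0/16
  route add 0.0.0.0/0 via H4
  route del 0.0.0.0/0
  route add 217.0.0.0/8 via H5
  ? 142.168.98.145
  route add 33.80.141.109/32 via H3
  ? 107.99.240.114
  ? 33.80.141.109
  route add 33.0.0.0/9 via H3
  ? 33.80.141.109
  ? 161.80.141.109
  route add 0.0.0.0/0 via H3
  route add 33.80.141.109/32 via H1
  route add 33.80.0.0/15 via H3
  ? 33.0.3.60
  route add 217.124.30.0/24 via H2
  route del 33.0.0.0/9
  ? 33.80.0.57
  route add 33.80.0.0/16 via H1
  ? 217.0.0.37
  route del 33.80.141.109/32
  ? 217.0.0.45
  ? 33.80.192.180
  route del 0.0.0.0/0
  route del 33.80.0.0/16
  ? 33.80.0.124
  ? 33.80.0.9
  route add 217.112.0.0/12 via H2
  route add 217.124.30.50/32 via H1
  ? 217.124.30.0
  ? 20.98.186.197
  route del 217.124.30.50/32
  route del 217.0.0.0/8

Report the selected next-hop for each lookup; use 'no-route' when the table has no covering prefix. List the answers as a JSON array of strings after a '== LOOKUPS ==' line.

Trace:
  + 33.80.0.0/16 (H0) depth=16
  - 33.80.0.0/16 clear@16
  + 0.0.0.0/0 (H4) depth=0
  - 0.0.0.0/0 clear@0
  + 217.0.0.0/8 (H5) depth=8
  ? 142.168.98.145  path d0:-→d1:-  best=no-route
  + 33.80.141.109/32 (H3) depth=32
  ? 107.99.240.114  path d0:-→d1:-  best=no-route
  ? 33.80.141.109  path d0:-→d1:-→d2:-→d3:-→d4:-→d5:-→d6:-→d7:-→d8:-→d9:-→d10:-→d11:-→d12:-→d13:-→d14:-→d15:-→d16:-→d17:-→d18:-→d19:-→d20:-→d21:-→d22:-→d23:-→d24:-→d25:-→d26:-→d27:-→d28:-→d29:-→d30:-→d31:-→d32:H3  best=H3
  + 33.0.0.0/9 (H3) depth=9
  ? 33.80.141.109  path d0:-→d1:-→d2:-→d3:-→d4:-→d5:-→d6:-→d7:-→d8:-→d9:H3→d10:-→d11:-→d12:-→d13:-→d14:-→d15:-→d16:-→d17:-→d18:-→d19:-→d20:-→d21:-→d22:-→d23:-→d24:-→d25:-→d26:-→d27:-→d28:-→d29:-→d30:-→d31:-→d32:H3  best=H3
  ? 161.80.141.109  path d0:-→d1:-  best=no-route
  + 0.0.0.0/0 (H3) depth=0
  + 33.80.141.109/32 (H1) depth=32
  + 33.80.0.0/15 (H3) depth=15
  ? 33.0.3.60  path d0:H3→d1:-→d2:-→d3:-→d4:-→d5:-→d6:-→d7:-→d8:-→d9:H3  best=H3
  + 217.124.30.0/24 (H2) depth=24
  - 33.0.0.0/9 clear@9
  ? 33.80.0.57  path d0:H3→d1:-→d2:-→d3:-→d4:-→d5:-→d6:-→d7:-→d8:-→d9:-→d10:-→d11:-→d12:-→d13:-→d14:-→d15:H3→d16:-  best=H3
  + 33.80.0.0/16 (H1) depth=16
  ? 217.0.0.37  path d0:H3→d1:-→d2:-→d3:-→d4:-→d5:-→d6:-→d7:-→d8:H5→d9:-  best=H5
  - 33.80.141.109/32 clear@32
  ? 217.0.0.45  path d0:H3→d1:-→d2:-→d3:-→d4:-→d5:-→d6:-→d7:-→d8:H5→d9:-  best=H5
  ? 33.80.192.180  path d0:H3→d1:-→d2:-→d3:-→d4:-→d5:-→d6:-→d7:-→d8:-→d9:-→d10:-→d11:-→d12:-→d13:-→d14:-→d15:H3→d16:H1→d17:-  best=H1
  - 0.0.0.0/0 clear@0
  - 33.80.0.0/16 clear@16
  ? 33.80.0.124  path d0:-→d1:-→d2:-→d3:-→d4:-→d5:-→d6:-→d7:-→d8:-→d9:-→d10:-→d11:-→d12:-→d13:-→d14:-→d15:H3→d16:-  best=H3
  ? 33.80.0.9  path d0:-→d1:-→d2:-→d3:-→d4:-→d5:-→d6:-→d7:-→d8:-→d9:-→d10:-→d11:-→d12:-→d13:-→d14:-→d15:H3→d16:-  best=H3
  + 217.112.0.0/12 (H2) depth=12
  + 217.124.30.50/32 (H1) depth=32
  ? 217.124.30.0  path d0:-→d1:-→d2:-→d3:-→d4:-→d5:-→d6:-→d7:-→d8:H5→d9:-→d10:-→d11:-→d12:H2→d13:-→d14:-→d15:-→d16:-→d17:-→d18:-→d19:-→d20:-→d21:-→d22:-→d23:-→d24:H2→d25:-→d26:-  best=H2
  ? 20.98.186.197  path d0:-→d1:-→d2:-  best=no-route
  - 217.124.30.50/32 clear@32
  - 217.0.0.0/8 clear@8

== LOOKUPS ==
["no-route","no-route","H3","H3","no-route","H3","H3","H5","H5","H1","H3","H3","H2","no-route"]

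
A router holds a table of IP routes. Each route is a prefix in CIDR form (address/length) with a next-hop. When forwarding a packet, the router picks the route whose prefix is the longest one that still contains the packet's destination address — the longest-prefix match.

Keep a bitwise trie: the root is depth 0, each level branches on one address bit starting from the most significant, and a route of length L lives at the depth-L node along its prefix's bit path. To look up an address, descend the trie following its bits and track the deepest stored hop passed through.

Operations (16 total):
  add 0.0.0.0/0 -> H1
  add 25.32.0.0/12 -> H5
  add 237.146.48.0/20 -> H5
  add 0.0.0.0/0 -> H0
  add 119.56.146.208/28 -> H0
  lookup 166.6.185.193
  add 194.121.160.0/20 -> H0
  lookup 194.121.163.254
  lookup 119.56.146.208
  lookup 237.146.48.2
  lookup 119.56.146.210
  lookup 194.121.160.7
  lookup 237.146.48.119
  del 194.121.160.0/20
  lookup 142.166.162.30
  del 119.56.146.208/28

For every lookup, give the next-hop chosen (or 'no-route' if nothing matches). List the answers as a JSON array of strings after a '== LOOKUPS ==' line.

Process each operation:
  add 0.0.0.0/0 -> H1 at depth 0
  add 25.32.0.0/12 -> H5 at depth 12
  add 237.146.48.0/20 -> H5 at depth 20
  add 0.0.0.0/0 -> H0 at depth 0
  add 119.56.146.208/28 -> H0 at depth 28
  lookup 166.6.185.193: bits 1 walk d0:H0→d1:- -> H0
  add 194.121.160.0/20 -> H0 at depth 20
  lookup 194.121.163.254: bits 11000010011110011010 walk d0:H0→d1:-→d2:-→d3:-→d4:-→d5:-→d6:-→d7:-→d8:-→d9:-→d10:-→d11:-→d12:-→d13:-→d14:-→d15:-→d16:-→d17:-→d18:-→d19:-→d20:H0 -> H0
  lookup 119.56.146.208: bits 0111011100111000100100101101 walk d0:H0→d1:-→d2:-→d3:-→d4:-→d5:-→d6:-→d7:-→d8:-→d9:-→d10:-→d11:-→d12:-→d13:-→d14:-→d15:-→d16:-→d17:-→d18:-→d19:-→d20:-→d21:-→d22:-→d23:-→d24:-→d25:-→d26:-→d27:-→d28:H0 -> H0
  lookup 237.146.48.2: bits 11101101100100100011 walk d0:H0→d1:-→d2:-→d3:-→d4:-→d5:-→d6:-→d7:-→d8:-→d9:-→d10:-→d11:-→d12:-→d13:-→d14:-→d15:-→d16:-→d17:-→d18:-→d19:-→d20:H5 -> H5
  lookup 119.56.146.210: bits 0111011100111000100100101101 walk d0:H0→d1:-→d2:-→d3:-→d4:-→d5:-→d6:-→d7:-→d8:-→d9:-→d10:-→d11:-→d12:-→d13:-→d14:-→d15:-→d16:-→d17:-→d18:-→d19:-→d20:-→d21:-→d22:-→d23:-→d24:-→d25:-→d26:-→d27:-→d28:H0 -> H0
  lookup 194.121.160.7: bits 11000010011110011010 walk d0:H0→d1:-→d2:-→d3:-→d4:-→d5:-→d6:-→d7:-→d8:-→d9:-→d10:-→d11:-→d12:-→d13:-→d14:-→d15:-→d16:-→d17:-→d18:-→d19:-→d20:H0 -> H0
  lookup 237.146.48.119: bits 11101101100100100011 walk d0:H0→d1:-→d2:-→d3:-→d4:-→d5:-→d6:-→d7:-→d8:-→d9:-→d10:-→d11:-→d12:-→d13:-→d14:-→d15:-→d16:-→d17:-→d18:-→d19:-→d20:H5 -> H5
  - 194.121.160.0/20 clear@20
  lookup 142.166.162.30: bits 1 walk d0:H0→d1:- -> H0
  - 119.56.146.208/28 clear@28

== LOOKUPS ==
["H0","H0","H0","H5","H0","H0","H5","H0"]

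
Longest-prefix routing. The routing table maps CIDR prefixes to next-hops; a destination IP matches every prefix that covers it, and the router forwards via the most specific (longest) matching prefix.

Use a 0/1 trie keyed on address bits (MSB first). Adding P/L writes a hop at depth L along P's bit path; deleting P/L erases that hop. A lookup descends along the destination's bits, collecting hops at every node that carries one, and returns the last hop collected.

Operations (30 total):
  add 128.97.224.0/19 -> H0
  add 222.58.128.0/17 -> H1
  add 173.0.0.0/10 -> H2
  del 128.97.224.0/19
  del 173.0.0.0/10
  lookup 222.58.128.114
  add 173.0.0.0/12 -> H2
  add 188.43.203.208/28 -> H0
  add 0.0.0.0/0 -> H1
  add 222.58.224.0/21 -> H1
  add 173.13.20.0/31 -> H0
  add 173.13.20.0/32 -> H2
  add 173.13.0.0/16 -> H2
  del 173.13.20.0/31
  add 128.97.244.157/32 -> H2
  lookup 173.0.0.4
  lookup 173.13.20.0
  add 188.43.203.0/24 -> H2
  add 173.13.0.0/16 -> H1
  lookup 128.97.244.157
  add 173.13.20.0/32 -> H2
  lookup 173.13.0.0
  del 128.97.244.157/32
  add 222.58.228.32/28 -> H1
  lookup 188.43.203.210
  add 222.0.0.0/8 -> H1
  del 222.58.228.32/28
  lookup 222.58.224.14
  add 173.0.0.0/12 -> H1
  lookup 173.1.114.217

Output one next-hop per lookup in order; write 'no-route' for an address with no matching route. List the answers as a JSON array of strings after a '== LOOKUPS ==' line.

Process each operation:
  add 128.97.224.0/19 -> H0 at depth 19
  add 222.58.128.0/17 -> H1 at depth 17
  add 173.0.0.0/10 -> H2 at depth 10
  del 128.97.224.0/19 (clear depth 19)
  del 173.0.0.0/10 (clear depth 10)
  lookup 222.58.128.114: bits 11011110001110101 walk d0:-→d1:-→d2:-→d3:-→d4:-→d5:-→d6:-→d7:-→d8:-→d9:-→d10:-→d11:-→d12:-→d13:-→d14:-→d15:-→d16:-→d17:H1 -> H1
  add 173.0.0.0/12 -> H2 at depth 12
  add 188.43.203.208/28 -> H0 at depth 28
  add 0.0.0.0/0 -> H1 at depth 0
  add 222.58.224.0/21 -> H1 at depth 21
  add 173.13.20.0/31 -> H0 at depth 31
  add 173.13.20.0/32 -> H2 at depth 32
  add 173.13.0.0/16 -> H2 at depth 16
  del 173.13.20.0/31 (clear depth 31)
  add 128.97.244.157/32 -> H2 at depth 32
  lookup 173.0.0.4: bits 101011010000 walk d0:H1→d1:-→d2:-→d3:-→d4:-→d5:-→d6:-→d7:-→d8:-→d9:-→d10:-→d11:-→d12:H2 -> H2
  lookup 173.13.20.0: bits 10101101000011010001010000000000 walk d0:H1→d1:-→d2:-→d3:-→d4:-→d5:-→d6:-→d7:-→d8:-→d9:-→d10:-→d11:-→d12:H2→d13:-→d14:-→d15:-→d16:H2→d17:-→d18:-→d19:-→d20:-→d21:-→d22:-→d23:-→d24:-→d25:-→d26:-→d27:-→d28:-→d29:-→d30:-→d31:-→d32:H2 -> H2
  add 188.43.203.0/24 -> H2 at depth 24
  add 173.13.0.0/16 -> H1 at depth 16
  lookup 128.97.244.157: bits 10000000011000011111010010011101 walk d0:H1→d1:-→d2:-→d3:-→d4:-→d5:-→d6:-→d7:-→d8:-→d9:-→d10:-→d11:-→d12:-→d13:-→d14:-→d15:-→d16:-→d17:-→d18:-→d19:-→d20:-→d21:-→d22:-→d23:-→d24:-→d25:-→d26:-→d27:-→d28:-→d29:-→d30:-→d31:-→d32:H2 -> H2
  add 173.13.20.0/32 -> H2 at depth 32
  lookup 173.13.0.0: bits 1010110100001101000 walk d0:H1→d1:-→d2:-→d3:-→d4:-→d5:-→d6:-→d7:-→d8:-→d9:-→d10:-→d11:-→d12:H2→d13:-→d14:-→d15:-→d16:H1→d17:-→d18:-→d19:- -> H1
  del 128.97.244.157/32 (clear depth 32)
  add 222.58.228.32/28 -> H1 at depth 28
  lookup 188.43.203.210: bits 1011110000101011110010111101 walk d0:H1→d1:-→d2:-→d3:-→d4:-→d5:-→d6:-→d7:-→d8:-→d9:-→d10:-→d11:-→d12:-→d13:-→d14:-→d15:-→d16:-→d17:-→d18:-→d19:-→d20:-→d21:-→d22:-→d23:-→d24:H2→d25:-→d26:-→d27:-→d28:H0 -> H0
  add 222.0.0.0/8 -> H1 at depth 8
  del 222.58.228.32/28 (clear depth 28)
  lookup 222.58.224.14: bits 110111100011101011100 walk d0:H1→d1:-→d2:-→d3:-→d4:-→d5:-→d6:-→d7:-→d8:H1→d9:-→d10:-→d11:-→d12:-→d13:-→d14:-→d15:-→d16:-→d17:H1→d18:-→d19:-→d20:-→d21:H1 -> H1
  add 173.0.0.0/12 -> H1 at depth 12
  lookup 173.1.114.217: bits 101011010000 walk d0:H1→d1:-→d2:-→d3:-→d4:-→d5:-→d6:-→d7:-→d8:-→d9:-→d10:-→d11:-→d12:H1 -> H1

== LOOKUPS ==
["H1","H2","H2","H2","H1","H0","H1","H1"]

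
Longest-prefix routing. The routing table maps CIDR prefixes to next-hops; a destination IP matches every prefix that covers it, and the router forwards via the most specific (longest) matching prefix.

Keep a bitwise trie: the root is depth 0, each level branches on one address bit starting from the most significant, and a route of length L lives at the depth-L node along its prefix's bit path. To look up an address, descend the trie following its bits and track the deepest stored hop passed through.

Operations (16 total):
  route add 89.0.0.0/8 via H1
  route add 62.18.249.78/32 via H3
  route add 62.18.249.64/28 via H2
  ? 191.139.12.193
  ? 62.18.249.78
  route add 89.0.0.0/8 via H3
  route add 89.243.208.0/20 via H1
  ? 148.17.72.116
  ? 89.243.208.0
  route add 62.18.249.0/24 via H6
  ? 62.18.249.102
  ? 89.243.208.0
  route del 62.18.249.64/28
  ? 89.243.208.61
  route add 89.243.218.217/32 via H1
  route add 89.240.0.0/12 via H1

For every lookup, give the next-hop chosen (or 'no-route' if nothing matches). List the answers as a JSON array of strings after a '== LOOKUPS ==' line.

Process each operation:
  + 89.0.0.0/8 (H1) depth=8
  + 62.18.249.78/32 (H3) depth=32
  + 62.18.249.64/28 (H2) depth=28
  lookup 191.139.12.193: bits ε walk d0:- -> no-route
  lookup 62.18.249.78: bits 00111110000100101111100101001110 walk d0:-→d1:-→d2:-→d3:-→d4:-→d5:-→d6:-→d7:-→d8:-→d9:-→d10:-→d11:-→d12:-→d13:-→d14:-→d15:-→d16:-→d17:-→d18:-→d19:-→d20:-→d21:-→d22:-→d23:-→d24:-→d25:-→d26:-→d27:-→d28:H2→d29:-→d30:-→d31:-→d32:H3 -> H3
  + 89.0.0.0/8 (H3) depth=8
  + 89.243.208.0/20 (H1) depth=20
  lookup 148.17.72.116: bits ε walk d0:- -> no-route
  lookup 89.243.208.0: bits 01011001111100111101 walk d0:-→d1:-→d2:-→d3:-→d4:-→d5:-→d6:-→d7:-→d8:H3→d9:-→d10:-→d11:-→d12:-→d13:-→d14:-→d15:-→d16:-→d17:-→d18:-→d19:-→d20:H1 -> H1
  + 62.18.249.0/24 (H6) depth=24
  lookup 62.18.249.102: bits 00111110000100101111100101 walk d0:-→d1:-→d2:-→d3:-→d4:-→d5:-→d6:-→d7:-→d8:-→d9:-→d10:-→d11:-→d12:-→d13:-→d14:-→d15:-→d16:-→d17:-→d18:-→d19:-→d20:-→d21:-→d22:-→d23:-→d24:H6→d25:-→d26:- -> H6
  lookup 89.243.208.0: bits 01011001111100111101 walk d0:-→d1:-→d2:-→d3:-→d4:-→d5:-→d6:-→d7:-→d8:H3→d9:-→d10:-→d11:-→d12:-→d13:-→d14:-→d15:-→d16:-→d17:-→d18:-→d19:-→d20:H1 -> H1
  - 62.18.249.64/28 clear@28
  lookup 89.243.208.61: bits 01011001111100111101 walk d0:-→d1:-→d2:-→d3:-→d4:-→d5:-→d6:-→d7:-→d8:H3→d9:-→d10:-→d11:-→d12:-→d13:-→d14:-→d15:-→d16:-→d17:-→d18:-→d19:-→d20:H1 -> H1
  + 89.243.218.217/32 (H1) depth=32
  + 89.240.0.0/12 (H1) depth=12

== LOOKUPS ==
["no-route","H3","no-route","H1","H6","H1","H1"]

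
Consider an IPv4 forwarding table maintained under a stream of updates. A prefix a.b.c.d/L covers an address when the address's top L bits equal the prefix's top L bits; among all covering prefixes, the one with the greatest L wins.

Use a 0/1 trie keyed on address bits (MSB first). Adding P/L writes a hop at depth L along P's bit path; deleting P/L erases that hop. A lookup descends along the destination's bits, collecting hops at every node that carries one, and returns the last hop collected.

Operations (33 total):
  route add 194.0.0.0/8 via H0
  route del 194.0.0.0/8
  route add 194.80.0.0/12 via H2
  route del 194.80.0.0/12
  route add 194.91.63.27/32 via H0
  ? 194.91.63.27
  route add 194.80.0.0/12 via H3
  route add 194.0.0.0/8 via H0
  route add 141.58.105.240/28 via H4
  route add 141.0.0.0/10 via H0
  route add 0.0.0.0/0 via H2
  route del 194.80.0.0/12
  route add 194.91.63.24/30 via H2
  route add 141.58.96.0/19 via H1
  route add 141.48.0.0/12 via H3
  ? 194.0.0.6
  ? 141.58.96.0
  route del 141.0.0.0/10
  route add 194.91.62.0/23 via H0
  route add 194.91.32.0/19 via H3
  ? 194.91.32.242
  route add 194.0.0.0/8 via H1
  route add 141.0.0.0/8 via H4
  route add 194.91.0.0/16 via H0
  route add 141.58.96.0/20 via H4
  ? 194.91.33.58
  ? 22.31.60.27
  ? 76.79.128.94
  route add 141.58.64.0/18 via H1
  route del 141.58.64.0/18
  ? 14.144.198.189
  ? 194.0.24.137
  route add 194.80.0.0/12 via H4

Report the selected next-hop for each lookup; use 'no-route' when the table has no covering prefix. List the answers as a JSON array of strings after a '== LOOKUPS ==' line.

Apply in order:
  + 194.0.0.0/8 (H0) depth=8
  - 194.0.0.0/8 clear@8
  + 194.80.0.0/12 (H2) depth=12
  - 194.80.0.0/12 clear@12
  + 194.91.63.27/32 (H0) depth=32
  Q 194.91.63.27: descend 11000010010110110011111100011011 ; hops seen [H0] ; pick H0
  + 194.80.0.0/12 (H3) depth=12
  + 194.0.0.0/8 (H0) depth=8
  + 141.58.105.240/28 (H4) depth=28
  + 141.0.0.0/10 (H0) depth=10
  + 0.0.0.0/0 (H2) depth=0
  - 194.80.0.0/12 clear@12
  + 194.91.63.24/30 (H2) depth=30
  + 141.58.96.0/19 (H1) depth=19
  + 141.48.0.0/12 (H3) depth=12
  Q 194.0.0.6: descend 110000100 ; hops seen [H2,H0] ; pick H0
  Q 141.58.96.0: descend 10001101001110100110 ; hops seen [H2,H0,H3,H1] ; pick H1
  - 141.0.0.0/10 clear@10
  + 194.91.62.0/23 (H0) depth=23
  + 194.91.32.0/19 (H3) depth=19
  Q 194.91.32.242: descend 1100001001011011001 ; hops seen [H2,H0,H3] ; pick H3
  + 194.0.0.0/8 (H1) depth=8
  + 141.0.0.0/8 (H4) depth=8
  + 194.91.0.0/16 (H0) depth=16
  + 141.58.96.0/20 (H4) depth=20
  Q 194.91.33.58: descend 1100001001011011001 ; hops seen [H2,H1,H0,H3] ; pick H3
  Q 22.31.60.27: descend ε ; hops seen [H2] ; pick H2
  Q 76.79.128.94: descend ε ; hops seen [H2] ; pick H2
  + 141.58.64.0/18 (H1) depth=18
  - 141.58.64.0/18 clear@18
  Q 14.144.198.189: descend ε ; hops seen [H2] ; pick H2
  Q 194.0.24.137: descend 110000100 ; hops seen [H2,H1] ; pick H1
  + 194.80.0.0/12 (H4) depth=12

== LOOKUPS ==
["H0","H0","H1","H3","H3","H2","H2","H2","H1"]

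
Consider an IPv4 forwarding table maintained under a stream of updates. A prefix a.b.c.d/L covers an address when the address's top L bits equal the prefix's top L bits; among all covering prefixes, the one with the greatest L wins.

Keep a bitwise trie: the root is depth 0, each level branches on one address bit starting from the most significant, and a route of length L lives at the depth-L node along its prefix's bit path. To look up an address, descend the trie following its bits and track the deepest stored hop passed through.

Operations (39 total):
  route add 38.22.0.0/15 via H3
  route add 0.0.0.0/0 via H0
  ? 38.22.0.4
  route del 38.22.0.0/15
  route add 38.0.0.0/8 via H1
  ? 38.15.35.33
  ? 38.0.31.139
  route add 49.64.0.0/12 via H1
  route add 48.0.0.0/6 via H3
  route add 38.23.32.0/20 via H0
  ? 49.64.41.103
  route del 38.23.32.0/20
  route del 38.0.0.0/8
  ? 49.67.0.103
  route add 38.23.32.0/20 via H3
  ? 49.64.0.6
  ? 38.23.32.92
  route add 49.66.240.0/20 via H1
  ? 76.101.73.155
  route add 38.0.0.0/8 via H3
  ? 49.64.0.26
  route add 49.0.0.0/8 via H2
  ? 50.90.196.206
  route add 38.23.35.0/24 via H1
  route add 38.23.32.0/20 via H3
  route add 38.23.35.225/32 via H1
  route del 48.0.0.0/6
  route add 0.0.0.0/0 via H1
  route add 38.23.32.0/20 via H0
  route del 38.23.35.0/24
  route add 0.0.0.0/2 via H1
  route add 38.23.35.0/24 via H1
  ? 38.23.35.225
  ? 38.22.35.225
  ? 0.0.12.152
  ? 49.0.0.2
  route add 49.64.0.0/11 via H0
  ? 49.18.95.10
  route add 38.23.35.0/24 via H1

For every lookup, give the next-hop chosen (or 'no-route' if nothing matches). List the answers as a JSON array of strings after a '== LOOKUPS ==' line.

Process each operation:
  + 38.22.0.0/15 (H3) depth=15
  + 0.0.0.0/0 (H0) depth=0
  Q 38.22.0.4: descend 001001100001011 ; hops seen [H0,H3] ; pick H3
  del 38.22.0.0/15 (clear depth 15)
  + 38.0.0.0/8 (H1) depth=8
  Q 38.15.35.33: descend 00100110000 ; hops seen [H0,H1] ; pick H1
  Q 38.0.31.139: descend 00100110000 ; hops seen [H0,H1] ; pick H1
  + 49.64.0.0/12 (H1) depth=12
  + 48.0.0.0/6 (H3) depth=6
  + 38.23.32.0/20 (H0) depth=20
  Q 49.64.41.103: descend 001100010100 ; hops seen [H0,H3,H1] ; pick H1
  del 38.23.32.0/20 (clear depth 20)
  del 38.0.0.0/8 (clear depth 8)
  Q 49.67.0.103: descend 001100010100 ; hops seen [H0,H3,H1] ; pick H1
  + 38.23.32.0/20 (H3) depth=20
  Q 49.64.0.6: descend 001100010100 ; hops seen [H0,H3,H1] ; pick H1
  Q 38.23.32.92: descend 00100110000101110010 ; hops seen [H0,H3] ; pick H3
  + 49.66.240.0/20 (H1) depth=20
  Q 76.101.73.155: descend 0 ; hops seen [H0] ; pick H0
  + 38.0.0.0/8 (H3) depth=8
  Q 49.64.0.26: descend 00110001010000 ; hops seen [H0,H3,H1] ; pick H1
  + 49.0.0.0/8 (H2) depth=8
  Q 50.90.196.206: descend 001100 ; hops seen [H0,H3] ; pick H3
  + 38.23.35.0/24 (H1) depth=24
  + 38.23.32.0/20 (H3) depth=20
  + 38.23.35.225/32 (H1) depth=32
  del 48.0.0.0/6 (clear depth 6)
  + 0.0.0.0/0 (H1) depth=0
  + 38.23.32.0/20 (H0) depth=20
  del 38.23.35.0/24 (clear depth 24)
  + 0.0.0.0/2 (H1) depth=2
  + 38.23.35.0/24 (H1) depth=24
  Q 38.23.35.225: descend 00100110000101110010001111100001 ; hops seen [H1,H1,H3,H0,H1,H1] ; pick H1
  Q 38.22.35.225: descend 001001100001011 ; hops seen [H1,H1,H3] ; pick H3
  Q 0.0.12.152: descend 00 ; hops seen [H1,H1] ; pick H1
  Q 49.0.0.2: descend 001100010 ; hops seen [H1,H1,H2] ; pick H2
  + 49.64.0.0/11 (H0) depth=11
  Q 49.18.95.10: descend 001100010 ; hops seen [H1,H1,H2] ; pick H2
  + 38.23.35.0/24 (H1) depth=24

== LOOKUPS ==
["H3","H1","H1","H1","H1","H1","H3","H0","H1","H3","H1","H3","H1","H2","H2"]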